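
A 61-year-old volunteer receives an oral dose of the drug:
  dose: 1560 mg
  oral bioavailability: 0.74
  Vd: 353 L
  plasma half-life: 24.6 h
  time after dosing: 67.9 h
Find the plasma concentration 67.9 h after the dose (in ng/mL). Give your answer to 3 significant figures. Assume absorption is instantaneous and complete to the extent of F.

483 ng/mL

Amount reaching circulation = F × Dose = 0.74 × 1560 = 1154 mg
C₀ = F·Dose / Vd = 1154 / 353 = 3.269 mg/L
k = ln2 / t½ = 0.693147 / 24.6 = 0.02818 h⁻¹
C = C₀ · e^(−k·t) = 3.269 × e^(−0.02818 × 67.9)
  = 3.269 × 0.1476 = 0.4825 mg/L
Convert: 0.4825 mg/L × 1000 = 482.5 ng/mL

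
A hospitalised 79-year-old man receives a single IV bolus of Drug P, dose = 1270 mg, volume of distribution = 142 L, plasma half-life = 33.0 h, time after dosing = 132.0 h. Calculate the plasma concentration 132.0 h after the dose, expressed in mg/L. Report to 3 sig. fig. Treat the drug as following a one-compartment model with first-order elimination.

0.559 mg/L

C₀ = Dose / Vd = 1270 / 142 = 8.944 mg/L
k = ln2 / t½ = 0.693147 / 33.0 = 0.02100 h⁻¹
t / t½ = 132.0 / 33.0 = 4 half-lives
C = C₀ × (1/2)^4 = 8.944 × 0.06250 = 0.5590 mg/L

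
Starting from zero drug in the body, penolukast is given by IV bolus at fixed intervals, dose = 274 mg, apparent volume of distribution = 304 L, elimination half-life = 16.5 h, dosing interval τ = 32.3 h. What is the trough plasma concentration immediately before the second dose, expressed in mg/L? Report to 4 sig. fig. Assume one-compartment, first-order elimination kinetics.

0.2321 mg/L

C₀ per dose = Dose / Vd = 274 / 304 = 0.9013 mg/L
k = ln2 / t½ = 0.693147 / 16.5 = 0.04201 h⁻¹
Fraction remaining after one interval: r = e^(−kτ) = e^(−0.04201 × 32.3) = 0.2575
Before dose 2, 1 dose has been given (aged 1τ).
C_trough = C₀ × r = 0.9013 × 0.2575 = 0.2321 mg/L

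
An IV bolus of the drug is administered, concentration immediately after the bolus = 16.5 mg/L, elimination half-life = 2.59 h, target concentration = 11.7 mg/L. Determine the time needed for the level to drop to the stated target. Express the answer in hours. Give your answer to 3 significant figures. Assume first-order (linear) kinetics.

1.28 h

k = ln2 / t½ = 0.693147 / 2.59 = 0.2676 h⁻¹
t = ln(C₀ / C) / k = ln(16.50 / 11.7) / 0.2676
  = ln(1.410) / 0.2676 = 0.3436 / 0.2676 = 1.284 h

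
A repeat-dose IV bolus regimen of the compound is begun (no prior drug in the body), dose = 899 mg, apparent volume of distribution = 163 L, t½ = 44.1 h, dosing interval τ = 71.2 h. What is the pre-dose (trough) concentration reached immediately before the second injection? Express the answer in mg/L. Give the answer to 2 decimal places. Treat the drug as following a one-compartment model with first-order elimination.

C₀ per dose = Dose / Vd = 899 / 163 = 5.515 mg/L
k = ln2 / t½ = 0.693147 / 44.1 = 0.01572 h⁻¹
Fraction remaining after one interval: r = e^(−kτ) = e^(−0.01572 × 71.2) = 0.3265
Before dose 2, 1 dose has been given (aged 1τ).
C_trough = C₀ × r = 5.515 × 0.3265 = 1.801 mg/L

1.80 mg/L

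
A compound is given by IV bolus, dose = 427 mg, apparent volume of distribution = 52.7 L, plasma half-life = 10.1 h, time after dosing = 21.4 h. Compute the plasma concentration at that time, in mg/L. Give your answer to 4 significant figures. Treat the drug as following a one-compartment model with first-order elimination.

C₀ = Dose / Vd = 427.0 / 52.7 = 8.102 mg/L
k = ln2 / t½ = 0.693147 / 10.1 = 0.06863 h⁻¹
C = C₀ · e^(−k·t) = 8.102 × e^(−0.06863 × 21.4)
  = 8.102 × 0.2302 = 1.865 mg/L

1.865 mg/L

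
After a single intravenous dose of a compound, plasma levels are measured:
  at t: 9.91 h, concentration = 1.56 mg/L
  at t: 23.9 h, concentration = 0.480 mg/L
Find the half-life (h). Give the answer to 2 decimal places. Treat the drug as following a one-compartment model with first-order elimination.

8.23 h

k = ln(C₁/C₂) / (t₂ − t₁) = ln(1.56/0.480) / (23.9 − 9.91)
  = 1.179 / 13.99 = 0.08427 h⁻¹
t½ = ln2 / k = 0.693147 / 0.08427 = 8.225 h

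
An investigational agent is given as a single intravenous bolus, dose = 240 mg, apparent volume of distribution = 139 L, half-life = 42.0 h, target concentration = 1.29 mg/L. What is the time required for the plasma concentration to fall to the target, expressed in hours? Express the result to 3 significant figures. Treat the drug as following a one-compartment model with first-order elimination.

17.7 h

C₀ = Dose / Vd = 240.0 / 139 = 1.727 mg/L
k = ln2 / t½ = 0.693147 / 42.0 = 0.01650 h⁻¹
t = ln(C₀ / C) / k = ln(1.727 / 1.29) / 0.01650
  = ln(1.339) / 0.01650 = 0.2919 / 0.01650 = 17.69 h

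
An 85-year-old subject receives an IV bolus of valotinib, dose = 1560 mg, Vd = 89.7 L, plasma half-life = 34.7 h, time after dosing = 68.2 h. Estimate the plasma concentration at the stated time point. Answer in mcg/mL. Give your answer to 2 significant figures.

4.5 mcg/mL

C₀ = Dose / Vd = 1560 / 89.7 = 17.39 mg/L
k = ln2 / t½ = 0.693147 / 34.7 = 0.01998 h⁻¹
C = C₀ · e^(−k·t) = 17.39 × e^(−0.01998 × 68.2)
  = 17.39 × 0.2560 = 4.452 mg/L
(4.452 mg/L = 4.452 mcg/mL)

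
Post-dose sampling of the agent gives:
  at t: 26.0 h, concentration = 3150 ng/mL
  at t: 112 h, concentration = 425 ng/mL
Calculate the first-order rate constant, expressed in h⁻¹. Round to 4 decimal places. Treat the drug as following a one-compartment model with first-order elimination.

k = ln(C₁/C₂) / (t₂ − t₁) = ln(3150/425) / (112 − 26.0)
  = 2.003 / 86.00 = 0.02329 h⁻¹

0.0233 h⁻¹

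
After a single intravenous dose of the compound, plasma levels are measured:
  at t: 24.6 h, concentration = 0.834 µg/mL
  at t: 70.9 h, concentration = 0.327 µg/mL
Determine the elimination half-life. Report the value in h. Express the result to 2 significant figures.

34 h

k = ln(C₁/C₂) / (t₂ − t₁) = ln(0.834/0.327) / (70.9 − 24.6)
  = 0.9363 / 46.30 = 0.02022 h⁻¹
t½ = ln2 / k = 0.693147 / 0.02022 = 34.28 h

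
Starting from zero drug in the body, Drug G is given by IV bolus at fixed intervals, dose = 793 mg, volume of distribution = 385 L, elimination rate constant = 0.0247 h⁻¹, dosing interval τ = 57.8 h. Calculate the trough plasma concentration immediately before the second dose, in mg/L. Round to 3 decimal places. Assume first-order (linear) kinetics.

C₀ per dose = Dose / Vd = 793 / 385 = 2.060 mg/L
Fraction remaining after one interval: r = e^(−kτ) = e^(−0.02470 × 57.8) = 0.2399
Before dose 2, 1 dose has been given (aged 1τ).
C_trough = C₀ × r = 2.060 × 0.2399 = 0.4942 mg/L

0.494 mg/L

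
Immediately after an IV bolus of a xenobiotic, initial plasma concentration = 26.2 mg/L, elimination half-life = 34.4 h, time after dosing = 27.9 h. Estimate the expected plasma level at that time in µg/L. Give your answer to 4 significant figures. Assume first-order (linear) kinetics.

14930 µg/L

k = ln2 / t½ = 0.693147 / 34.4 = 0.02015 h⁻¹
C = C₀ · e^(−k·t) = 26.20 × e^(−0.02015 × 27.9)
  = 26.20 × 0.5700 = 14.93 mg/L
Convert: 14.93 mg/L × 1000 = 14930 µg/L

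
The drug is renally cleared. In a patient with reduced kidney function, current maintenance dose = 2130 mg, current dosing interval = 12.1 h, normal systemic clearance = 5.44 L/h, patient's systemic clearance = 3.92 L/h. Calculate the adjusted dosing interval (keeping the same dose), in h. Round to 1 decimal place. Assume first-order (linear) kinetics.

16.8 h

To keep the same average steady-state level, dosing rate must scale with clearance.
CL ratio = 3.92 / 5.44 = 0.7206
New interval (same dose) = 12.1 / 0.7206 = 16.79 h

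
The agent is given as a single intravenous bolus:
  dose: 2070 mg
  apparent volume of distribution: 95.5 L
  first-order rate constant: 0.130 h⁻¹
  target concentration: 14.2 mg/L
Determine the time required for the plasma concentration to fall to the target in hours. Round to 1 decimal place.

3.3 h

C₀ = Dose / Vd = 2070 / 95.5 = 21.68 mg/L
t = ln(C₀ / C) / k = ln(21.68 / 14.2) / 0.1300
  = ln(1.527) / 0.1300 = 0.4233 / 0.1300 = 3.256 h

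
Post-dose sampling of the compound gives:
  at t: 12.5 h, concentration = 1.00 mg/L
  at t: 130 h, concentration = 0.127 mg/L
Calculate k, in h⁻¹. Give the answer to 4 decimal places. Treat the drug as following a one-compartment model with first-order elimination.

0.0176 h⁻¹

k = ln(C₁/C₂) / (t₂ − t₁) = ln(1.00/0.127) / (130 − 12.5)
  = 2.064 / 117.5 = 0.01757 h⁻¹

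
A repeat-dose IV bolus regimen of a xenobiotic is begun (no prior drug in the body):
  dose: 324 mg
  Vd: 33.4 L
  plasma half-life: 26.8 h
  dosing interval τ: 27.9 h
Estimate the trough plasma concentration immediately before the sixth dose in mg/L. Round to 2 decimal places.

8.92 mg/L

C₀ per dose = Dose / Vd = 324 / 33.4 = 9.701 mg/L
k = ln2 / t½ = 0.693147 / 26.8 = 0.02586 h⁻¹
Fraction remaining after one interval: r = e^(−kτ) = e^(−0.02586 × 27.9) = 0.4860
Before dose 6, 5 doses have been given (aged 1τ, 2τ, 3τ, 4τ, 5τ).
C_trough = C₀ × (r + r² + … + r^5) = C₀ × r(1−r^5)/(1−r)
        = 9.701 × 0.4860 × (1 − 0.02711) / (1 − 0.4860) = 8.924 mg/L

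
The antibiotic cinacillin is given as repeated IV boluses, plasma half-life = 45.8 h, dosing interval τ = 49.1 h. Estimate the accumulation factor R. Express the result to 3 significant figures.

1.91

k = ln2 / t½ = 0.693147 / 45.8 = 0.01513 h⁻¹
e^(−kτ) = e^(−0.01513 × 49.1) = 0.4757
Accumulation ratio R = 1 / (1 − e^(−kτ)) = 1 / (1 − 0.4757) = 1.907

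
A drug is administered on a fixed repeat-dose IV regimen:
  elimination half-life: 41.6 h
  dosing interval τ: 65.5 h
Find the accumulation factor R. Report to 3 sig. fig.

k = ln2 / t½ = 0.693147 / 41.6 = 0.01666 h⁻¹
e^(−kτ) = e^(−0.01666 × 65.5) = 0.3358
Accumulation ratio R = 1 / (1 − e^(−kτ)) = 1 / (1 − 0.3358) = 1.506

1.51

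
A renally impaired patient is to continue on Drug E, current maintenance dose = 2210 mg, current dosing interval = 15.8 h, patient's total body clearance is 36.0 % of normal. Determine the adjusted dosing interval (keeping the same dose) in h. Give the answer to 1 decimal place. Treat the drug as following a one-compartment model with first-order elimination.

To keep the same average steady-state level, dosing rate must scale with clearance.
CL ratio = 36.0 / 100 = 0.3600
New interval (same dose) = 15.8 / 0.3600 = 43.89 h

43.9 h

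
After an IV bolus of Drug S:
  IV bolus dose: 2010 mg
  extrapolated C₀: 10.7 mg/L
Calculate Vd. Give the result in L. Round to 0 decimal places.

Vd = Dose / C₀ = 2010 / 10.7 = 187.9 L

188 L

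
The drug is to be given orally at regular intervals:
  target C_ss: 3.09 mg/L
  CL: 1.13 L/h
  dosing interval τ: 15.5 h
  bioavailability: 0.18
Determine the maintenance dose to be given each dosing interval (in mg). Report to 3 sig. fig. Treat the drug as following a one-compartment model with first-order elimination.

At steady state, F × (Dose/τ) = Css × CL.
Dose = Css × CL × τ / F = 3.09 × 1.130 × 15.5 / 0.18 = 300.7 mg

301 mg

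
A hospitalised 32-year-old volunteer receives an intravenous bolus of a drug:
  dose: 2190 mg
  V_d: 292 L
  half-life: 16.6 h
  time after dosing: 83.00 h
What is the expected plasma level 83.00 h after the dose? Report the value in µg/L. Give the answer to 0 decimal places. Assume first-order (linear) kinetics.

C₀ = Dose / Vd = 2190 / 292 = 7.500 mg/L
k = ln2 / t½ = 0.693147 / 16.6 = 0.04176 h⁻¹
t / t½ = 83.00 / 16.6 = 5 half-lives
C = C₀ × (1/2)^5 = 7.500 × 0.03125 = 0.2344 mg/L
Convert: 0.2344 mg/L × 1000 = 234.4 µg/L

234 µg/L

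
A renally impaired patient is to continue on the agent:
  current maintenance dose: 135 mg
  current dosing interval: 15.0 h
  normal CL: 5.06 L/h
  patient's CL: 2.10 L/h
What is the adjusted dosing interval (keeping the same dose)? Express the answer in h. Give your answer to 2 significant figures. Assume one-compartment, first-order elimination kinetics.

To keep the same average steady-state level, dosing rate must scale with clearance.
CL ratio = 2.10 / 5.06 = 0.4150
New interval (same dose) = 15.0 / 0.4150 = 36.14 h

36 h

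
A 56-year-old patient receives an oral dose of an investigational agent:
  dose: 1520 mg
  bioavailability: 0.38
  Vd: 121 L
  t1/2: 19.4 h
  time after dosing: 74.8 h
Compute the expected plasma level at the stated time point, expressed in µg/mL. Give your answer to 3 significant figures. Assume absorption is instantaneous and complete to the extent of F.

Amount reaching circulation = F × Dose = 0.38 × 1520 = 577.6 mg
C₀ = F·Dose / Vd = 577.6 / 121 = 4.774 mg/L
k = ln2 / t½ = 0.693147 / 19.4 = 0.03573 h⁻¹
C = C₀ · e^(−k·t) = 4.774 × e^(−0.03573 × 74.8)
  = 4.774 × 0.06907 = 0.3297 mg/L
(0.3297 mg/L = 0.3297 µg/mL)

0.330 µg/mL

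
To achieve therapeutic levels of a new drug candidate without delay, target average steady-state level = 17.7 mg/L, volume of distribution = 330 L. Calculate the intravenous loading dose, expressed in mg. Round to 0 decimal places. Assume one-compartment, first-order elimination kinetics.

5841 mg

LD = Css × Vd = 17.7 × 330 = 5841 mg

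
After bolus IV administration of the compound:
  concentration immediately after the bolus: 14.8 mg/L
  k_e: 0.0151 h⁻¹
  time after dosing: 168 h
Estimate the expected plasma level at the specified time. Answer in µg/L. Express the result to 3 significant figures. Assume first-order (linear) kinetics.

C = C₀ · e^(−k·t) = 14.80 × e^(−0.01510 × 168)
  = 14.80 × 0.07912 = 1.171 mg/L
Convert: 1.171 mg/L × 1000 = 1171 µg/L

1170 µg/L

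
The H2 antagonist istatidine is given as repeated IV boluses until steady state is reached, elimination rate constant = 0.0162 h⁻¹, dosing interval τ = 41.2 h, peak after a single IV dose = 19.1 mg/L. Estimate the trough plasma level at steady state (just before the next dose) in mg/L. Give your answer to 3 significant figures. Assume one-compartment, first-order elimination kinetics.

e^(−kτ) = e^(−0.01620 × 41.2) = 0.5130
Accumulation ratio R = 1 / (1 − e^(−kτ)) = 1 / (1 − 0.5130) = 2.053
Steady-state trough = C₀ × R × e^(−kτ) = 19.1 × 2.053 × 0.5130 = 20.12 mg/L

20.1 mg/L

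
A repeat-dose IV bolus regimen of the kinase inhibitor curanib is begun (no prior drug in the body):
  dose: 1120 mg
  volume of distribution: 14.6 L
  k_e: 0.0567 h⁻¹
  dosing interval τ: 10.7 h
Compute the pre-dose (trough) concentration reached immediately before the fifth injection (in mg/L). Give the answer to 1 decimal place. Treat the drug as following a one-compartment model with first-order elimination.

C₀ per dose = Dose / Vd = 1120 / 14.6 = 76.71 mg/L
Fraction remaining after one interval: r = e^(−kτ) = e^(−0.05670 × 10.7) = 0.5452
Before dose 5, 4 doses have been given (aged 1τ, 2τ, 3τ, 4τ).
C_trough = C₀ × (r + r² + … + r^4) = C₀ × r(1−r^4)/(1−r)
        = 76.71 × 0.5452 × (1 − 0.08835) / (1 − 0.5452) = 83.83 mg/L

83.8 mg/L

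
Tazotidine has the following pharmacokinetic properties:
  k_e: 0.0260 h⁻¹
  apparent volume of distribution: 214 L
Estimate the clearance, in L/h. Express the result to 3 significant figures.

CL = k × Vd = 0.0260 × 214 = 5.564 L/h

5.56 L/h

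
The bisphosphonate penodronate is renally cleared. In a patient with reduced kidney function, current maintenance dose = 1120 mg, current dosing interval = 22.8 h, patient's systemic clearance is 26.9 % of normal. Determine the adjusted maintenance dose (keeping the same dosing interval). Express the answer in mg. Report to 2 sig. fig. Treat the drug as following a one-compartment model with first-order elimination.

To keep the same average steady-state level, dosing rate must scale with clearance.
CL ratio = 26.9 / 100 = 0.2690
New dose (same interval) = 1120 × 0.2690 = 301.3 mg

300 mg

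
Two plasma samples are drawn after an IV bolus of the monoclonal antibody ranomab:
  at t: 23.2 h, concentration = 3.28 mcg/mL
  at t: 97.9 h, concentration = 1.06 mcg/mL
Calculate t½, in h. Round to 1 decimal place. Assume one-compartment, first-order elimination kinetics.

k = ln(C₁/C₂) / (t₂ − t₁) = ln(3.28/1.06) / (97.9 − 23.2)
  = 1.130 / 74.70 = 0.01513 h⁻¹
t½ = ln2 / k = 0.693147 / 0.01513 = 45.81 h

45.8 h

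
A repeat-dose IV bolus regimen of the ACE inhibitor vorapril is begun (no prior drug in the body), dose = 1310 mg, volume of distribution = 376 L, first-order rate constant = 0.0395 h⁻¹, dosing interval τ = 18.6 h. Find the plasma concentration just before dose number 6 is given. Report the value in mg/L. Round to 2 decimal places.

C₀ per dose = Dose / Vd = 1310 / 376 = 3.484 mg/L
Fraction remaining after one interval: r = e^(−kτ) = e^(−0.03950 × 18.6) = 0.4796
Before dose 6, 5 doses have been given (aged 1τ, 2τ, 3τ, 4τ, 5τ).
C_trough = C₀ × (r + r² + … + r^5) = C₀ × r(1−r^5)/(1−r)
        = 3.484 × 0.4796 × (1 − 0.02537) / (1 − 0.4796) = 3.129 mg/L

3.13 mg/L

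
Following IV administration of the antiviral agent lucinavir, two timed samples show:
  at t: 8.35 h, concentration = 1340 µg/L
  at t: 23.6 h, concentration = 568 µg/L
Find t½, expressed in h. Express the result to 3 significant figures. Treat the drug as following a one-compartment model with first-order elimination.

12.3 h

k = ln(C₁/C₂) / (t₂ − t₁) = ln(1340/568) / (23.6 − 8.35)
  = 0.8583 / 15.25 = 0.05628 h⁻¹
t½ = ln2 / k = 0.693147 / 0.05628 = 12.32 h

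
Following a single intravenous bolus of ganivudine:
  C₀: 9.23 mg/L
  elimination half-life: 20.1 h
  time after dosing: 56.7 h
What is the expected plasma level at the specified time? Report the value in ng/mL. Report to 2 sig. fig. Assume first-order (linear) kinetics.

1300 ng/mL

k = ln2 / t½ = 0.693147 / 20.1 = 0.03448 h⁻¹
C = C₀ · e^(−k·t) = 9.230 × e^(−0.03448 × 56.7)
  = 9.230 × 0.1416 = 1.307 mg/L
Convert: 1.307 mg/L × 1000 = 1307 ng/mL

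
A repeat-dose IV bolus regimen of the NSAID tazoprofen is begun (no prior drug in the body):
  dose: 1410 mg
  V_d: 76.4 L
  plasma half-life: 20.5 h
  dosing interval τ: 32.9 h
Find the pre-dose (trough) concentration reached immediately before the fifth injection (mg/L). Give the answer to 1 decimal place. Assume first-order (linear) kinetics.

8.9 mg/L

C₀ per dose = Dose / Vd = 1410 / 76.4 = 18.46 mg/L
k = ln2 / t½ = 0.693147 / 20.5 = 0.03381 h⁻¹
Fraction remaining after one interval: r = e^(−kτ) = e^(−0.03381 × 32.9) = 0.3288
Before dose 5, 4 doses have been given (aged 1τ, 2τ, 3τ, 4τ).
C_trough = C₀ × (r + r² + … + r^4) = C₀ × r(1−r^4)/(1−r)
        = 18.46 × 0.3288 × (1 − 0.01169) / (1 − 0.3288) = 8.937 mg/L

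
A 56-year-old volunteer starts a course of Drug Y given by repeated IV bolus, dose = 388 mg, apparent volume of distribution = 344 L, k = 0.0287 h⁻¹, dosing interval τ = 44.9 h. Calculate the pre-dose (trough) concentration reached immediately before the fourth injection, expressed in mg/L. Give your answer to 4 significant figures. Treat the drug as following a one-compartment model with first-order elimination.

C₀ per dose = Dose / Vd = 388 / 344 = 1.128 mg/L
Fraction remaining after one interval: r = e^(−kτ) = e^(−0.02870 × 44.9) = 0.2756
Before dose 4, 3 doses have been given (aged 1τ, 2τ, 3τ).
C_trough = C₀ × (r + r² + … + r^3) = C₀ × r(1−r^3)/(1−r)
        = 1.128 × 0.2756 × (1 − 0.02093) / (1 − 0.2756) = 0.4202 mg/L

0.4202 mg/L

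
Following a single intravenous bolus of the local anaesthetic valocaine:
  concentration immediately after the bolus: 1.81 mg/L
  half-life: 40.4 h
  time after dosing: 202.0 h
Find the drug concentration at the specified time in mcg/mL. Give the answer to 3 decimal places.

k = ln2 / t½ = 0.693147 / 40.4 = 0.01716 h⁻¹
t / t½ = 202.0 / 40.4 = 5 half-lives
C = C₀ × (1/2)^5 = 1.810 × 0.03125 = 0.05656 mg/L
(0.05656 mg/L = 0.05656 mcg/mL)

0.057 mcg/mL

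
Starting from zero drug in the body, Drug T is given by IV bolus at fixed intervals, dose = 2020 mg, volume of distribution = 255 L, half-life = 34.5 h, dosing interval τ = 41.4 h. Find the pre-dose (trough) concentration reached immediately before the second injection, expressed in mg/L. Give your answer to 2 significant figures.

C₀ per dose = Dose / Vd = 2020 / 255 = 7.922 mg/L
k = ln2 / t½ = 0.693147 / 34.5 = 0.02009 h⁻¹
Fraction remaining after one interval: r = e^(−kτ) = e^(−0.02009 × 41.4) = 0.4353
Before dose 2, 1 dose has been given (aged 1τ).
C_trough = C₀ × r = 7.922 × 0.4353 = 3.448 mg/L

3.4 mg/L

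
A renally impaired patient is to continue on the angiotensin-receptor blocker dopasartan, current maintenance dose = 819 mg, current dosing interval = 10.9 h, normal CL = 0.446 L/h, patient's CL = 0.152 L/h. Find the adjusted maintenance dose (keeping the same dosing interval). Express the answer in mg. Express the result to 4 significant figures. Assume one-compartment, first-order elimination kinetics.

To keep the same average steady-state level, dosing rate must scale with clearance.
CL ratio = 0.152 / 0.446 = 0.3408
New dose (same interval) = 819 × 0.3408 = 279.1 mg

279.1 mg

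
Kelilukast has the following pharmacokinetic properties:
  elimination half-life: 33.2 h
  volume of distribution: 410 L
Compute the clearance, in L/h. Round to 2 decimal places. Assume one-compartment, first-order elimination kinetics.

k = ln2 / t½ = 0.693147 / 33.2 = 0.02088 h⁻¹
CL = k × Vd = 0.02088 × 410 = 8.561 L/h

8.56 L/h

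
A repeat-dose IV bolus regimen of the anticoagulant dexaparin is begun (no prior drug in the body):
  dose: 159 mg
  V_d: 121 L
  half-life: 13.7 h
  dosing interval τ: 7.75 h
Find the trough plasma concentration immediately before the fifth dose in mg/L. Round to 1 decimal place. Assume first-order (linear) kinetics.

2.2 mg/L

C₀ per dose = Dose / Vd = 159 / 121 = 1.314 mg/L
k = ln2 / t½ = 0.693147 / 13.7 = 0.05059 h⁻¹
Fraction remaining after one interval: r = e^(−kτ) = e^(−0.05059 × 7.75) = 0.6757
Before dose 5, 4 doses have been given (aged 1τ, 2τ, 3τ, 4τ).
C_trough = C₀ × (r + r² + … + r^4) = C₀ × r(1−r^4)/(1−r)
        = 1.314 × 0.6757 × (1 − 0.2085) / (1 − 0.6757) = 2.167 mg/L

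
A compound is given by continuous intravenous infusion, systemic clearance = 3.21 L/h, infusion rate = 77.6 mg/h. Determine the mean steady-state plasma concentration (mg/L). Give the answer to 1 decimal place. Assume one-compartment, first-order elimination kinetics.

24.2 mg/L

At steady state Css = R₀ / CL = 77.6 / 3.210 = 24.17 mg/L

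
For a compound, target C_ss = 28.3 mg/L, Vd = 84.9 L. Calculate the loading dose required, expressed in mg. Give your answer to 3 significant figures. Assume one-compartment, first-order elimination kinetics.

2400 mg

LD = Css × Vd = 28.3 × 84.9 = 2403 mg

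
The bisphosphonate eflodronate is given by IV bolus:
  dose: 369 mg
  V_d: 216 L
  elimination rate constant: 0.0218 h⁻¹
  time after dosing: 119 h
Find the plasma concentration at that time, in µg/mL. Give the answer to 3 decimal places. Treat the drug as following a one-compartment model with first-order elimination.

0.128 µg/mL

C₀ = Dose / Vd = 369.0 / 216 = 1.708 mg/L
C = C₀ · e^(−k·t) = 1.708 × e^(−0.02180 × 119)
  = 1.708 × 0.07471 = 0.1276 mg/L
(0.1276 mg/L = 0.1276 µg/mL)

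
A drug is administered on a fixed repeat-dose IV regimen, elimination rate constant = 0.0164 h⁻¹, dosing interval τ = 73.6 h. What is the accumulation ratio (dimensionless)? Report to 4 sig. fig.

e^(−kτ) = e^(−0.01640 × 73.6) = 0.2991
Accumulation ratio R = 1 / (1 − e^(−kτ)) = 1 / (1 − 0.2991) = 1.427

1.427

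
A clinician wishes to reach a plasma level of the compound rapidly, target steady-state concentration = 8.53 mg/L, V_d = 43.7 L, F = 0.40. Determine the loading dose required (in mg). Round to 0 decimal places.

LD = Css × Vd / F = 8.53 × 43.7 / 0.40 = 931.9 mg

932 mg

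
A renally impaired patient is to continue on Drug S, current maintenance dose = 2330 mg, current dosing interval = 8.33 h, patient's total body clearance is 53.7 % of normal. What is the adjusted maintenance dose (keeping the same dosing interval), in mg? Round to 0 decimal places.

1251 mg

To keep the same average steady-state level, dosing rate must scale with clearance.
CL ratio = 53.7 / 100 = 0.5370
New dose (same interval) = 2330 × 0.5370 = 1251 mg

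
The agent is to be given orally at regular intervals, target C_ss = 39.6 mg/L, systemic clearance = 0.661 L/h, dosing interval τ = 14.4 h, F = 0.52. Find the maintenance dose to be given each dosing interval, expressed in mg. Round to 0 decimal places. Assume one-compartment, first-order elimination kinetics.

At steady state, F × (Dose/τ) = Css × CL.
Dose = Css × CL × τ / F = 39.6 × 0.6610 × 14.4 / 0.52 = 724.9 mg

725 mg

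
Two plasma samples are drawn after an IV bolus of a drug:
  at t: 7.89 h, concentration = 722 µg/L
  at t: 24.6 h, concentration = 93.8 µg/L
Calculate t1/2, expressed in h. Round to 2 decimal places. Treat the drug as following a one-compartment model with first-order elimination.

k = ln(C₁/C₂) / (t₂ − t₁) = ln(722/93.8) / (24.6 − 7.89)
  = 2.041 / 16.71 = 0.1221 h⁻¹
t½ = ln2 / k = 0.693147 / 0.1221 = 5.677 h

5.68 h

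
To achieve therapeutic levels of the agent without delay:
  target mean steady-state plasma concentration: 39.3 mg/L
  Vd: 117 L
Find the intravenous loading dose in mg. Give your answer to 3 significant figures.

4600 mg

LD = Css × Vd = 39.3 × 117 = 4598 mg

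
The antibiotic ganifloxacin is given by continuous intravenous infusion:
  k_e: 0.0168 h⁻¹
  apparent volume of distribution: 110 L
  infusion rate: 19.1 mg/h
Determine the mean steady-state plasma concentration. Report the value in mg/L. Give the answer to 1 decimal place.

CL = k × Vd = 0.01680 × 110 = 1.848 L/h
At steady state Css = R₀ / CL = 19.1 / 1.848 = 10.34 mg/L

10.3 mg/L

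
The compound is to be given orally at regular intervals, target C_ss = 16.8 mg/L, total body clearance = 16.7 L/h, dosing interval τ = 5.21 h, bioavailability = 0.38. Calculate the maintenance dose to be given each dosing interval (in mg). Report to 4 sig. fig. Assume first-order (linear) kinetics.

3847 mg

At steady state, F × (Dose/τ) = Css × CL.
Dose = Css × CL × τ / F = 16.8 × 16.70 × 5.21 / 0.38 = 3847 mg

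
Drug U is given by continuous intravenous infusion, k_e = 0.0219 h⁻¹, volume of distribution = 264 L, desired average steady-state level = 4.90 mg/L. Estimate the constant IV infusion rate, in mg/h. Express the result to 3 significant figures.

28.3 mg/h

CL = k × Vd = 0.02190 × 264 = 5.782 L/h
At steady state, infusion rate R₀ = Css × CL = 4.90 × 5.782 = 28.33 mg/h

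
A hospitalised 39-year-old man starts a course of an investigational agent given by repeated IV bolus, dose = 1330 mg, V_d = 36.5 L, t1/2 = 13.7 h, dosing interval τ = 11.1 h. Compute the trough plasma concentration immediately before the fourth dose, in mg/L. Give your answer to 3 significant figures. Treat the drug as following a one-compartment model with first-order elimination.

C₀ per dose = Dose / Vd = 1330 / 36.5 = 36.44 mg/L
k = ln2 / t½ = 0.693147 / 13.7 = 0.05059 h⁻¹
Fraction remaining after one interval: r = e^(−kτ) = e^(−0.05059 × 11.1) = 0.5703
Before dose 4, 3 doses have been given (aged 1τ, 2τ, 3τ).
C_trough = C₀ × (r + r² + … + r^3) = C₀ × r(1−r^3)/(1−r)
        = 36.44 × 0.5703 × (1 − 0.1855) / (1 − 0.5703) = 39.39 mg/L

39.4 mg/L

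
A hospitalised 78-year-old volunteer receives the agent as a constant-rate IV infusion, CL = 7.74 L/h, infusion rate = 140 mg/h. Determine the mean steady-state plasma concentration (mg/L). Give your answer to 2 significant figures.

At steady state Css = R₀ / CL = 140 / 7.740 = 18.09 mg/L

18 mg/L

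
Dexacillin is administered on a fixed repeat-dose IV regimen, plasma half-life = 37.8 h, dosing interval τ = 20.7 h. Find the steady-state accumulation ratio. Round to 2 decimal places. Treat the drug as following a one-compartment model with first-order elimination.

k = ln2 / t½ = 0.693147 / 37.8 = 0.01834 h⁻¹
e^(−kτ) = e^(−0.01834 × 20.7) = 0.6841
Accumulation ratio R = 1 / (1 − e^(−kτ)) = 1 / (1 − 0.6841) = 3.166

3.17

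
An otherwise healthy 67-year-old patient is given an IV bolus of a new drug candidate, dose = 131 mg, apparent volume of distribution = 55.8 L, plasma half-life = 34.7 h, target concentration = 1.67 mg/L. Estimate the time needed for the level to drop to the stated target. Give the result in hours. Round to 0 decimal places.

17 h

C₀ = Dose / Vd = 131.0 / 55.8 = 2.348 mg/L
k = ln2 / t½ = 0.693147 / 34.7 = 0.01998 h⁻¹
t = ln(C₀ / C) / k = ln(2.348 / 1.67) / 0.01998
  = ln(1.406) / 0.01998 = 0.3407 / 0.01998 = 17.05 h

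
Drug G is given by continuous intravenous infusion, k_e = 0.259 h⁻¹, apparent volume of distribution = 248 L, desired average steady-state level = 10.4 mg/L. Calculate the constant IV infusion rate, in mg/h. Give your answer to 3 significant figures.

CL = k × Vd = 0.2590 × 248 = 64.23 L/h
At steady state, infusion rate R₀ = Css × CL = 10.4 × 64.23 = 668.0 mg/h

668 mg/h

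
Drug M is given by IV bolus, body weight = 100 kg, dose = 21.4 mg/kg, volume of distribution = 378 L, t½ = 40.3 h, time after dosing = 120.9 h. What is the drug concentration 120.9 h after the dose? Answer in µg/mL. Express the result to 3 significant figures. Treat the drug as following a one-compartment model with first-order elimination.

0.708 µg/mL

Total dose = 21.4 × 100 = 2140 mg
C₀ = Dose / Vd = 2140 / 378 = 5.661 mg/L
k = ln2 / t½ = 0.693147 / 40.3 = 0.01720 h⁻¹
t / t½ = 120.9 / 40.3 = 3 half-lives
C = C₀ × (1/2)^3 = 5.661 × 0.1250 = 0.7076 mg/L
(0.7076 mg/L = 0.7076 µg/mL)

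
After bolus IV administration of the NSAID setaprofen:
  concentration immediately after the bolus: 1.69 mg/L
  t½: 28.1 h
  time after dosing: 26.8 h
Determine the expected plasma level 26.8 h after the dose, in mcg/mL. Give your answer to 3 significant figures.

k = ln2 / t½ = 0.693147 / 28.1 = 0.02467 h⁻¹
C = C₀ · e^(−k·t) = 1.690 × e^(−0.02467 × 26.8)
  = 1.690 × 0.5163 = 0.8725 mg/L
(0.8725 mg/L = 0.8725 mcg/mL)

0.873 mcg/mL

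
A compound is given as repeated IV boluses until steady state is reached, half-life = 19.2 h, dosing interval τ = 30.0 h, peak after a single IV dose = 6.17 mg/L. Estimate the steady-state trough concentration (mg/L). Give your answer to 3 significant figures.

3.16 mg/L

k = ln2 / t½ = 0.693147 / 19.2 = 0.03610 h⁻¹
e^(−kτ) = e^(−0.03610 × 30.0) = 0.3386
Accumulation ratio R = 1 / (1 − e^(−kτ)) = 1 / (1 − 0.3386) = 1.512
Steady-state trough = C₀ × R × e^(−kτ) = 6.17 × 1.512 × 0.3386 = 3.159 mg/L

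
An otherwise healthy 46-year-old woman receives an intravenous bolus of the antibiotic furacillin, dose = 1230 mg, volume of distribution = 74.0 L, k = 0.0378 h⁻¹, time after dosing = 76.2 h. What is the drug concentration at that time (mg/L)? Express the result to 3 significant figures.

0.933 mg/L

C₀ = Dose / Vd = 1230 / 74.0 = 16.62 mg/L
C = C₀ · e^(−k·t) = 16.62 × e^(−0.03780 × 76.2)
  = 16.62 × 0.05611 = 0.9325 mg/L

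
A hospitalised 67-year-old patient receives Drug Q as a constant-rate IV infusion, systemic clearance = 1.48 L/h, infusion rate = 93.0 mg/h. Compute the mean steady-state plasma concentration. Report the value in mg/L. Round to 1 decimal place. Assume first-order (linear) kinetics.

At steady state Css = R₀ / CL = 93.0 / 1.480 = 62.84 mg/L

62.8 mg/L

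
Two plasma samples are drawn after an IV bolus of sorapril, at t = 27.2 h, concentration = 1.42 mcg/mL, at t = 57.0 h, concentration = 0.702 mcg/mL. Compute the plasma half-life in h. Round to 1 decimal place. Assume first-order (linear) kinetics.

k = ln(C₁/C₂) / (t₂ − t₁) = ln(1.42/0.702) / (57.0 − 27.2)
  = 0.7045 / 29.80 = 0.02364 h⁻¹
t½ = ln2 / k = 0.693147 / 0.02364 = 29.32 h

29.3 h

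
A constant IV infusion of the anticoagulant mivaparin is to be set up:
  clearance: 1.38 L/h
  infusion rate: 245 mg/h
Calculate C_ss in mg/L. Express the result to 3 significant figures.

At steady state Css = R₀ / CL = 245 / 1.380 = 177.5 mg/L

178 mg/L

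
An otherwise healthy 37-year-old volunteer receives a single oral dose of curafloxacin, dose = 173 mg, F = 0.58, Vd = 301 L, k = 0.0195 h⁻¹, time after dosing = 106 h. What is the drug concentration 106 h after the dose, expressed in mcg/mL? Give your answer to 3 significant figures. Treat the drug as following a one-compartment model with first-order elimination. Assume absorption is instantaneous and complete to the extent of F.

0.0422 mcg/mL

Amount reaching circulation = F × Dose = 0.58 × 173.0 = 100.3 mg
C₀ = F·Dose / Vd = 100.3 / 301 = 0.3332 mg/L
C = C₀ · e^(−k·t) = 0.3332 × e^(−0.01950 × 106)
  = 0.3332 × 0.1266 = 0.04218 mg/L
(0.04218 mg/L = 0.04218 mcg/mL)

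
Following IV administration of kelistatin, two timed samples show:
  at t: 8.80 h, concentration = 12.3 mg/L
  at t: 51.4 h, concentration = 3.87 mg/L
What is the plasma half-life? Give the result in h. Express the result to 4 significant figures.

k = ln(C₁/C₂) / (t₂ − t₁) = ln(12.3/3.87) / (51.4 − 8.80)
  = 1.156 / 42.60 = 0.02714 h⁻¹
t½ = ln2 / k = 0.693147 / 0.02714 = 25.54 h

25.54 h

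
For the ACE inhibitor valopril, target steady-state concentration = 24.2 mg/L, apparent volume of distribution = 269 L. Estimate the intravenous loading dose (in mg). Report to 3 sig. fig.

6510 mg

LD = Css × Vd = 24.2 × 269 = 6510 mg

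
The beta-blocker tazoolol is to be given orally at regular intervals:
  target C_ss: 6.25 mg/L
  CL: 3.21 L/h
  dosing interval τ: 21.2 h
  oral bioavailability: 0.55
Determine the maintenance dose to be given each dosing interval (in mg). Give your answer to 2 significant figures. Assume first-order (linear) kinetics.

770 mg

At steady state, F × (Dose/τ) = Css × CL.
Dose = Css × CL × τ / F = 6.25 × 3.210 × 21.2 / 0.55 = 773.3 mg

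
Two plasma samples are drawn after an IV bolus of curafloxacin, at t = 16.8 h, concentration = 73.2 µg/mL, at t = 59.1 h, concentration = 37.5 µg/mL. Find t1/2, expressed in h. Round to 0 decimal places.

44 h

k = ln(C₁/C₂) / (t₂ − t₁) = ln(73.2/37.5) / (59.1 − 16.8)
  = 0.6689 / 42.30 = 0.01581 h⁻¹
t½ = ln2 / k = 0.693147 / 0.01581 = 43.84 h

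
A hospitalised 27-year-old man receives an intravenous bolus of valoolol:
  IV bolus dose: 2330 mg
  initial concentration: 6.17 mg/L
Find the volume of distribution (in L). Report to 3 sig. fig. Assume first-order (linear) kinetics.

Vd = Dose / C₀ = 2330 / 6.17 = 377.6 L

378 L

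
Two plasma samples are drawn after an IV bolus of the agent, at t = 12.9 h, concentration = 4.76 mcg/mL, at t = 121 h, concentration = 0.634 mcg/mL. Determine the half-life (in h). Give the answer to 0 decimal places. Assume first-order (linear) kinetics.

37 h

k = ln(C₁/C₂) / (t₂ − t₁) = ln(4.76/0.634) / (121 − 12.9)
  = 2.016 / 108.1 = 0.01865 h⁻¹
t½ = ln2 / k = 0.693147 / 0.01865 = 37.17 h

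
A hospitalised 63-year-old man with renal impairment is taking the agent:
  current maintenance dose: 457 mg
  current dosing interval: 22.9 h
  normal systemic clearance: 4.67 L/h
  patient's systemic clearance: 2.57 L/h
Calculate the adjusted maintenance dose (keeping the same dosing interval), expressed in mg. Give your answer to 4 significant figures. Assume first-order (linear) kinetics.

To keep the same average steady-state level, dosing rate must scale with clearance.
CL ratio = 2.57 / 4.67 = 0.5503
New dose (same interval) = 457 × 0.5503 = 251.5 mg

251.5 mg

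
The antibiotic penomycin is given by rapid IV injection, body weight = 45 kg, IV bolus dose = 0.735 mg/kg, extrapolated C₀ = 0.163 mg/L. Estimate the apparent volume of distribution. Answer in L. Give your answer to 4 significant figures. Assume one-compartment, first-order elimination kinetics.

202.9 L

Dose = 0.735 × 45 = 33.08 mg
Vd = Dose / C₀ = 33.08 / 0.163 = 202.9 L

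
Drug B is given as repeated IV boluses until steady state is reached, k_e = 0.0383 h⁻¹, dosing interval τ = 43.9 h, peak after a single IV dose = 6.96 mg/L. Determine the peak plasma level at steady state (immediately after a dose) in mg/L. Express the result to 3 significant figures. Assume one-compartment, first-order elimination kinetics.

e^(−kτ) = e^(−0.03830 × 43.9) = 0.1861
Accumulation ratio R = 1 / (1 − e^(−kτ)) = 1 / (1 − 0.1861) = 1.229
Steady-state peak = C₀ × R = 6.96 × 1.229 = 8.554 mg/L

8.55 mg/L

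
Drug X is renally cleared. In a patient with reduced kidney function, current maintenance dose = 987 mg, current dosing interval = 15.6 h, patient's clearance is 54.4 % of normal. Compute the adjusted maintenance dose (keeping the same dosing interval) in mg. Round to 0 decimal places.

537 mg

To keep the same average steady-state level, dosing rate must scale with clearance.
CL ratio = 54.4 / 100 = 0.5440
New dose (same interval) = 987 × 0.5440 = 536.9 mg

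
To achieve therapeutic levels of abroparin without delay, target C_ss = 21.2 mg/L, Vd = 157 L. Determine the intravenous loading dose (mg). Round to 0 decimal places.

3328 mg

LD = Css × Vd = 21.2 × 157 = 3328 mg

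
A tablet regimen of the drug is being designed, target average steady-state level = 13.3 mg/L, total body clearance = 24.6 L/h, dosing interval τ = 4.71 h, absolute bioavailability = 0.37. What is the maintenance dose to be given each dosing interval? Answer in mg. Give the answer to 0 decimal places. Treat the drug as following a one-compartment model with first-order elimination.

At steady state, F × (Dose/τ) = Css × CL.
Dose = Css × CL × τ / F = 13.3 × 24.60 × 4.71 / 0.37 = 4165 mg

4165 mg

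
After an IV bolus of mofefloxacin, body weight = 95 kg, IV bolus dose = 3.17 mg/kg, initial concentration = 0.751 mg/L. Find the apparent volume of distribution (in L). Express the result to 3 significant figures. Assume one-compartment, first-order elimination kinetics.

Dose = 3.17 × 95 = 301.2 mg
Vd = Dose / C₀ = 301.2 / 0.751 = 401.1 L

401 L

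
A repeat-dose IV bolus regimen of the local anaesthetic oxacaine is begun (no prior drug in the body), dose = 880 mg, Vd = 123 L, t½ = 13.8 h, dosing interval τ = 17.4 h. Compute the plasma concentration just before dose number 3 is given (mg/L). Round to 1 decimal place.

4.2 mg/L

C₀ per dose = Dose / Vd = 880 / 123 = 7.154 mg/L
k = ln2 / t½ = 0.693147 / 13.8 = 0.05023 h⁻¹
Fraction remaining after one interval: r = e^(−kτ) = e^(−0.05023 × 17.4) = 0.4173
Before dose 3, 2 doses have been given (aged 1τ, 2τ).
C_trough = C₀ × (r + r²) = 7.154 × (0.4173 + 0.1741) = 4.231 mg/L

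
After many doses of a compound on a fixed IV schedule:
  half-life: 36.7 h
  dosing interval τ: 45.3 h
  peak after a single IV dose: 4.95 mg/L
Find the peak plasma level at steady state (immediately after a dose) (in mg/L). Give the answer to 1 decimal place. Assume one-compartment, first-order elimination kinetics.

8.6 mg/L

k = ln2 / t½ = 0.693147 / 36.7 = 0.01889 h⁻¹
e^(−kτ) = e^(−0.01889 × 45.3) = 0.4250
Accumulation ratio R = 1 / (1 − e^(−kτ)) = 1 / (1 − 0.4250) = 1.739
Steady-state peak = C₀ × R = 4.95 × 1.739 = 8.608 mg/L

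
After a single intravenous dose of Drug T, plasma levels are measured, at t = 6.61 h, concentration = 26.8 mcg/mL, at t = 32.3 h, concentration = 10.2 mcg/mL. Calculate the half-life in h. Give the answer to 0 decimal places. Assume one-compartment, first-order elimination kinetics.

k = ln(C₁/C₂) / (t₂ − t₁) = ln(26.8/10.2) / (32.3 − 6.61)
  = 0.9660 / 25.69 = 0.03760 h⁻¹
t½ = ln2 / k = 0.693147 / 0.03760 = 18.43 h

18 h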